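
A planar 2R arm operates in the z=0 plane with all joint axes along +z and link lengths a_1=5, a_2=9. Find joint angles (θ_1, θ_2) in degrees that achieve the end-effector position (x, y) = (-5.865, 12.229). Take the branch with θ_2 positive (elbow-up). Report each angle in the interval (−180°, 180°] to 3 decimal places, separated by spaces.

cos θ_2 = (183.9467−5²−9²)/(2·5·9) = 0.8661; θ_2 = 29.9944° (elbow-up)
β = atan2(12.2290,-5.8650) = 115.6223°; ψ = atan2(4.4992,12.7947) = 19.3742°
θ_1 = β − ψ = 96.2481°

96.248 29.994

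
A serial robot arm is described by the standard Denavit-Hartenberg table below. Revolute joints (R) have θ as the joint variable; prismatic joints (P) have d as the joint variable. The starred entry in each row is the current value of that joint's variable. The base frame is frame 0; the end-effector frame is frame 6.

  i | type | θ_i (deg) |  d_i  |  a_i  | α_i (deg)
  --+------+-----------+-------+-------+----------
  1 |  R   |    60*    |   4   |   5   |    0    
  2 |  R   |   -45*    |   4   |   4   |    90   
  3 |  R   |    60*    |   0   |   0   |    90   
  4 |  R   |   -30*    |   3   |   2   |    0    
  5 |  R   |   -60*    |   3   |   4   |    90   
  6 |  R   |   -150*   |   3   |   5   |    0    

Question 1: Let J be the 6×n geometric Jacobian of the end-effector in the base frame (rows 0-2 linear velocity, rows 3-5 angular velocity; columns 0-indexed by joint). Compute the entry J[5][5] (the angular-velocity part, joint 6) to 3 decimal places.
-0.866

axis z_5 = (-0.4830,-0.1294,-0.8660); lever o_n−o_5 = (-2.4195,-5.1312,-1.3481)
cross product → J_v[:, 5] = (-4.2693,1.4442,2.1651)
J_ω[:, 5] = z_5
entry J[5][5] = -0.8660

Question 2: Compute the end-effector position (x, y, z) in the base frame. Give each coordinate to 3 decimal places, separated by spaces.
8.506 6.633 5.152

after link 1: o_1 = (2.5000, 4.3301, 4.0000)
after link 2: o_2 = (6.3637, 5.3654, 8.0000)
after link 3: o_3 = (6.3637, 5.3654, 8.0000)
after link 4: o_4 = (9.4509, 7.2279, 8.0000)
after link 5: o_5 = (10.9252, 11.7640, 6.5000)
after link 6: o_6 = (8.5058, 6.6329, 5.1519)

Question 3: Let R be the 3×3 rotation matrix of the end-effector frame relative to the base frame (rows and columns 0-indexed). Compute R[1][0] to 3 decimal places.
-0.949

End-effector x-axis (col 0 of R) = (-0.1941,-0.9486,0.2500)
R[1][0] = -0.9486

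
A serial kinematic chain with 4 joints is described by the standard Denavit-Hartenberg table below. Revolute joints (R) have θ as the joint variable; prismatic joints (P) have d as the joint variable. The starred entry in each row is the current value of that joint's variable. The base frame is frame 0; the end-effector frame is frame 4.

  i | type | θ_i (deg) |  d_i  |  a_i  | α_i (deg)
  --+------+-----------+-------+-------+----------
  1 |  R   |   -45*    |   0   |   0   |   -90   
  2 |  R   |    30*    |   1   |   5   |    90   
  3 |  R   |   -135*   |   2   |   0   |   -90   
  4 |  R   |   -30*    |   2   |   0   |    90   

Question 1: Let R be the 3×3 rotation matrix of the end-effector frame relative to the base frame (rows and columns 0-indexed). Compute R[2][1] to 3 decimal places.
-0.354

End-effector y-axis (col 1 of R) = (-0.0670,-0.9330,-0.3536)
R[2][1] = -0.3536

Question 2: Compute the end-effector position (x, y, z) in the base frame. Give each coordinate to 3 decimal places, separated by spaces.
after link 1: o_1 = (0.0000, 0.0000, 0.0000)
after link 2: o_2 = (3.7690, -2.3548, -2.5000)
after link 3: o_3 = (4.4761, -3.0619, -0.7679)
after link 4: o_4 = (4.3421, -4.9279, -1.4751)

4.342 -4.928 -1.475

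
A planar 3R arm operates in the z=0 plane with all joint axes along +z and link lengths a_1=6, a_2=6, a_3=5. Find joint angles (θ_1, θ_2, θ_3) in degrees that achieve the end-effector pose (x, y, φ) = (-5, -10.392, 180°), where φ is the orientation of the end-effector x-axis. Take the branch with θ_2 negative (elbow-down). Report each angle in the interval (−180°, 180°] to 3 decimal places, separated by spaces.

-59.997 -60.006 -59.997

wrist centre = target − a_3·(cos φ, sin φ) = (0.0000, -10.3920)
cos θ_2 = (107.9937−6²−6²)/(2·6·6) = 0.4999; θ_2 = -60.0058° (elbow-down)
β = atan2(-10.3920,0.0000) = -90.0000°; ψ = atan2(-5.1965,8.9995) = -30.0029°
θ_1 = β − ψ = -59.9971°
θ_3 = φ − θ_1 − θ_2 = -59.9971° (wrapped to (-180°,180°])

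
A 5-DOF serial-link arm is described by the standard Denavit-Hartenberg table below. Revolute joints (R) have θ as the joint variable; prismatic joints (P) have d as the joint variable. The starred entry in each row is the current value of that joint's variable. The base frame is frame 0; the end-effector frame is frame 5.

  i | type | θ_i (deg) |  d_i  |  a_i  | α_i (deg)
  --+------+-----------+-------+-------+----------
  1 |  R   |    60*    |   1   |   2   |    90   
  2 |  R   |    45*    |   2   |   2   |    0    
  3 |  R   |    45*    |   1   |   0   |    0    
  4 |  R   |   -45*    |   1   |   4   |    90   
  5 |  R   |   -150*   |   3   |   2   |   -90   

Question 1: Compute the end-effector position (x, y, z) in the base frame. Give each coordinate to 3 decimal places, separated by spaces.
after link 1: o_1 = (1.0000, 1.7321, 1.0000)
after link 2: o_2 = (3.4392, 1.9568, 2.4142)
after link 3: o_3 = (4.3052, 1.4568, 2.4142)
after link 4: o_4 = (6.5854, 3.4063, 5.2426)
after link 5: o_5 = (6.1677, 4.6827, 1.8966)

6.168 4.683 1.897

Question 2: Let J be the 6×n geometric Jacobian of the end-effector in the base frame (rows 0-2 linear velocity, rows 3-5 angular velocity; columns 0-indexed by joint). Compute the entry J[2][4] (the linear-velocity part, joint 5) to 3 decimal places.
axis z_4 = (0.3536,0.6124,-0.7071); lever o_n−o_4 = (-0.4177,1.2765,-3.3461)
cross product → J_v[:, 4] = (-1.1464,1.4784,0.7071)
J_ω[:, 4] = z_4
entry J[2][4] = 0.7071

0.707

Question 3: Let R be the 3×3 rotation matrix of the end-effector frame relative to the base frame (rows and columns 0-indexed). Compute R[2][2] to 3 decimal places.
End-effector z-axis (col 2 of R) = (-0.5732,0.7392,0.3536)
R[2][2] = 0.3536

0.354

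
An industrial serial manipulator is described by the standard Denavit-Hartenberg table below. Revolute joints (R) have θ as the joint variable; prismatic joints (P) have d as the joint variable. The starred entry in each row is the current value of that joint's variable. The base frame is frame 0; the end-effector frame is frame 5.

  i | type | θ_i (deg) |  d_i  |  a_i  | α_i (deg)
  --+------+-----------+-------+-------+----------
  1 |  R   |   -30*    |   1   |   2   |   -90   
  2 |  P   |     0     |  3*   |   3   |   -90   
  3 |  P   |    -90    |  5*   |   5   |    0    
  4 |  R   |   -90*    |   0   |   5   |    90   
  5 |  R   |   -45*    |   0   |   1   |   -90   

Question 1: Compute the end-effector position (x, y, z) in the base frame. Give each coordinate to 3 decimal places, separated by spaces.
3.388 7.282 -3.293

after link 1: o_1 = (1.7321, -1.0000, 1.0000)
after link 2: o_2 = (5.8301, 0.0981, 1.0000)
after link 3: o_3 = (8.3301, 4.4282, -4.0000)
after link 4: o_4 = (4.0000, 6.9282, -4.0000)
after link 5: o_5 = (3.3876, 7.2818, -3.2929)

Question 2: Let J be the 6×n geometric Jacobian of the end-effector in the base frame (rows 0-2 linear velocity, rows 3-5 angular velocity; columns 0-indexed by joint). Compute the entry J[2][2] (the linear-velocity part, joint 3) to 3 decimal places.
-1.000

prismatic axis z_2 = (0.0000,0.0000,-1.0000)
J_v[:, 2] = z_2; J_ω[:, 2] = (0,0,0)
entry J[2][2] = -1.0000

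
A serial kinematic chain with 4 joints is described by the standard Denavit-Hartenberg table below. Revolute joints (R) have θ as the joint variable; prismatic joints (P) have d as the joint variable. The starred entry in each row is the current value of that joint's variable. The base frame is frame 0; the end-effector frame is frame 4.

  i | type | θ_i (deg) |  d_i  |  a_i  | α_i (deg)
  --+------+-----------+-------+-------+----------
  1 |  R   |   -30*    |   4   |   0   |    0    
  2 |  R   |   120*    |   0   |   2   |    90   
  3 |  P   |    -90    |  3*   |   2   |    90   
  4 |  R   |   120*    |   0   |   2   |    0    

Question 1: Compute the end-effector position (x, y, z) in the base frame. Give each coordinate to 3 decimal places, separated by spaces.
after link 1: o_1 = (0.0000, 0.0000, 4.0000)
after link 2: o_2 = (0.0000, 2.0000, 4.0000)
after link 3: o_3 = (3.0000, 2.0000, 2.0000)
after link 4: o_4 = (4.7321, 2.0000, 3.0000)

4.732 2.000 3.000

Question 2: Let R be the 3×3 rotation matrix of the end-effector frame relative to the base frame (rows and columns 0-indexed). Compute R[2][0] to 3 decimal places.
End-effector x-axis (col 0 of R) = (0.8660,-0.0000,0.5000)
R[2][0] = 0.5000

0.500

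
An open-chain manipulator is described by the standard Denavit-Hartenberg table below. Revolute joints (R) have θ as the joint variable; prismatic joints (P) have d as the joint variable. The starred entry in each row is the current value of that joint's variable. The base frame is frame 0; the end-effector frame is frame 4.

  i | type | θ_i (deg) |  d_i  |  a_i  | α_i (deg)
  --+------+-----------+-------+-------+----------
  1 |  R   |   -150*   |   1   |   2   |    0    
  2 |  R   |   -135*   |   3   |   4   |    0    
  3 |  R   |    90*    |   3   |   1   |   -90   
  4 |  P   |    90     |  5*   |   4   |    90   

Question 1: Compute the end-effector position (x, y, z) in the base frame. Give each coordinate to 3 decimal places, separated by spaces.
-2.957 -1.707 3.000

after link 1: o_1 = (-1.7321, -1.0000, 1.0000)
after link 2: o_2 = (-0.6968, 2.8637, 4.0000)
after link 3: o_3 = (-1.6627, 3.1225, 7.0000)
after link 4: o_4 = (-2.9568, -1.7071, 3.0000)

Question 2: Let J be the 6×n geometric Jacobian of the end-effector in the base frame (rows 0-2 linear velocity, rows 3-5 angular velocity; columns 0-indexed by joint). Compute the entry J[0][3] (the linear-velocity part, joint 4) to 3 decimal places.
-0.259

prismatic axis z_3 = (-0.2588,-0.9659,0.0000)
J_v[:, 3] = z_3; J_ω[:, 3] = (0,0,0)
entry J[0][3] = -0.2588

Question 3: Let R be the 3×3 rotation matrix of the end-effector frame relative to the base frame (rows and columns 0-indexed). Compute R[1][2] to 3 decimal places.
0.259

End-effector z-axis (col 2 of R) = (-0.9659,0.2588,0.0000)
R[1][2] = 0.2588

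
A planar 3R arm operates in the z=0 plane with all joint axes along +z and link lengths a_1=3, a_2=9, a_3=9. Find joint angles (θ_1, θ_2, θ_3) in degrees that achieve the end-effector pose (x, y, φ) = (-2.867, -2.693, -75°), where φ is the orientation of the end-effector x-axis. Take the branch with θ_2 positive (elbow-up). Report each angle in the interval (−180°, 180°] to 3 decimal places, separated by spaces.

wrist centre = target − a_3·(cos φ, sin φ) = (-5.1964, 6.0003)
cos θ_2 = (63.0063−3²−9²)/(2·3·9) = -0.4999; θ_2 = 119.9923° (elbow-up)
β = atan2(6.0003,-5.1964) = 130.8930°; ψ = atan2(7.7948,-1.4990) = 100.8852°
θ_1 = β − ψ = 30.0078°
θ_3 = φ − θ_1 − θ_2 = 134.9998° (wrapped to (-180°,180°])

30.008 119.992 135.000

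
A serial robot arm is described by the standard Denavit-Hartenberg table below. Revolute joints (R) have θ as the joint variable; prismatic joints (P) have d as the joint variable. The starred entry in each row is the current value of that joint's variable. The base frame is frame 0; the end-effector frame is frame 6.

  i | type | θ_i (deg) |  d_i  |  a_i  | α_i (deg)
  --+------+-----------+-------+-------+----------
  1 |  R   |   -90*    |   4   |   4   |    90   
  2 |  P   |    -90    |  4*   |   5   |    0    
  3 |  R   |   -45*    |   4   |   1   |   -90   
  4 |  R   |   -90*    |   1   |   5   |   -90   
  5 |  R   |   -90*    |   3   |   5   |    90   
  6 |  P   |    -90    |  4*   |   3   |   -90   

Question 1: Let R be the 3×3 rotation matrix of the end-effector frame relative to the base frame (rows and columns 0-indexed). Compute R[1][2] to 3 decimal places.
End-effector z-axis (col 2 of R) = (-0.0000,-0.7071,-0.7071)
R[1][2] = -0.7071

-0.707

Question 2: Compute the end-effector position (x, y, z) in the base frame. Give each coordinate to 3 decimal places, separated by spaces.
-9.000 -7.536 -5.950

after link 1: o_1 = (0.0000, -4.0000, 4.0000)
after link 2: o_2 = (-4.0000, -4.0000, -1.0000)
after link 3: o_3 = (-8.0000, -3.2929, -1.7071)
after link 4: o_4 = (-13.0000, -4.0000, -2.4142)
after link 5: o_5 = (-13.0000, -5.4142, -8.0711)
after link 6: o_6 = (-9.0000, -7.5355, -5.9497)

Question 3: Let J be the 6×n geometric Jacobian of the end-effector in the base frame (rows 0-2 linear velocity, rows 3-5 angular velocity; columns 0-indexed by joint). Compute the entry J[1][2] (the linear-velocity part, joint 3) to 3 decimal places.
axis z_2 = (-1.0000,-0.0000,0.0000); lever o_n−o_2 = (-5.0000,-3.5355,-4.9497)
cross product → J_v[:, 2] = (0.0000,-4.9497,3.5355)
J_ω[:, 2] = z_2
entry J[1][2] = -4.9497

-4.950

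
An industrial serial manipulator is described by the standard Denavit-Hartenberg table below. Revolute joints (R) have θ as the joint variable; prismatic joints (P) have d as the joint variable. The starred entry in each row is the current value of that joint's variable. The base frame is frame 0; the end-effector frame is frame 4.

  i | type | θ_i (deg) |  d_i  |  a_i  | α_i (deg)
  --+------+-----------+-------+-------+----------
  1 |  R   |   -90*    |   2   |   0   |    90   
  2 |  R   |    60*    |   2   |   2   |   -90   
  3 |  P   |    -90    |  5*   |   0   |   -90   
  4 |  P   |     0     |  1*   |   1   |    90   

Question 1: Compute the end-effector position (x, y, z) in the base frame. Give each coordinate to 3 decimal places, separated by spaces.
-3.000 2.830 7.098

after link 1: o_1 = (0.0000, 0.0000, 2.0000)
after link 2: o_2 = (-2.0000, -1.0000, 3.7321)
after link 3: o_3 = (-2.0000, 3.3301, 6.2321)
after link 4: o_4 = (-3.0000, 2.8301, 7.0981)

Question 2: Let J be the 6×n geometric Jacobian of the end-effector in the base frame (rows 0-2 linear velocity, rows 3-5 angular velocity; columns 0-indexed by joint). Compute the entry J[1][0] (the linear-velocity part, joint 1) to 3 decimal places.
axis z_0 = ẑ; lever o_n−o_0 = (-3.0000,2.8301,7.0981)
cross product → J_v[:, 0] = (-2.8301,-3.0000,0.0000)
J_ω[:, 0] = z_0
entry J[1][0] = -3.0000

-3.000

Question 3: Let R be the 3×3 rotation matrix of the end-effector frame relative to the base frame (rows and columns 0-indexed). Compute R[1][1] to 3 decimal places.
-0.500

End-effector y-axis (col 1 of R) = (0.0000,-0.5000,0.8660)
R[1][1] = -0.5000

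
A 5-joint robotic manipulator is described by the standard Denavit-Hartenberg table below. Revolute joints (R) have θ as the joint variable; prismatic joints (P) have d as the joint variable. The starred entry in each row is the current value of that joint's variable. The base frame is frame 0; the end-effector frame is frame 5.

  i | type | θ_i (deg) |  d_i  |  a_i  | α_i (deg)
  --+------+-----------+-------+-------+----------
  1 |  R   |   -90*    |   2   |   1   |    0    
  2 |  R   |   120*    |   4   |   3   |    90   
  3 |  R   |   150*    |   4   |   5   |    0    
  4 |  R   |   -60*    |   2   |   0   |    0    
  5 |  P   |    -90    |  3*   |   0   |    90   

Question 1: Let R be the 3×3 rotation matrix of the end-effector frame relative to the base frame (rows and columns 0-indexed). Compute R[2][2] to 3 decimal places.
End-effector z-axis (col 2 of R) = (0.0000,0.0000,-1.0000)
R[2][2] = -1.0000

-1.000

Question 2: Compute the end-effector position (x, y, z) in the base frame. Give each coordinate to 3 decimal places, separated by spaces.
after link 1: o_1 = (0.0000, -1.0000, 2.0000)
after link 2: o_2 = (2.5981, 0.5000, 6.0000)
after link 3: o_3 = (0.8481, -5.1292, 8.5000)
after link 4: o_4 = (1.8481, -6.8612, 8.5000)
after link 5: o_5 = (3.3481, -9.4593, 8.5000)

3.348 -9.459 8.500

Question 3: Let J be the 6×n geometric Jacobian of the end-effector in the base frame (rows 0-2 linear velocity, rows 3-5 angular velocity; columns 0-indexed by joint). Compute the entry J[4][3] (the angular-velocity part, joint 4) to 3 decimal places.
axis z_3 = (0.5000,-0.8660,0.0000); lever o_n−o_3 = (2.5000,-4.3301,0.0000)
cross product → J_v[:, 3] = (0.0000,0.0000,0.0000)
J_ω[:, 3] = z_3
entry J[4][3] = -0.8660

-0.866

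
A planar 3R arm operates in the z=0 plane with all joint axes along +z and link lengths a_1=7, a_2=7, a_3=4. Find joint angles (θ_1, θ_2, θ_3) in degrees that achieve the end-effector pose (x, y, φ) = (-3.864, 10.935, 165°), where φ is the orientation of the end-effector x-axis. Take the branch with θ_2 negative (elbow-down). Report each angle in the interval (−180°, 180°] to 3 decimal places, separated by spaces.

135.000 -89.997 119.997

wrist centre = target − a_3·(cos φ, sin φ) = (-0.0003, 9.8997)
cos θ_2 = (98.0045−7²−7²)/(2·7·7) = 0.0000; θ_2 = -89.9974° (elbow-down)
β = atan2(9.8997,-0.0003) = 90.0017°; ψ = atan2(-7.0000,7.0003) = -44.9987°
θ_1 = β − ψ = 135.0004°
θ_3 = φ − θ_1 − θ_2 = 119.9970° (wrapped to (-180°,180°])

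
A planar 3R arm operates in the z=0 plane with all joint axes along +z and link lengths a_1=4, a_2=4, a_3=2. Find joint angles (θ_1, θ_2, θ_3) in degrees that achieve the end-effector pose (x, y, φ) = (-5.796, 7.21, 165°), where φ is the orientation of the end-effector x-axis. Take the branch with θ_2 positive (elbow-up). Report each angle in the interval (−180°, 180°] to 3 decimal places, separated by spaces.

105.014 29.977 30.010

wrist centre = target − a_3·(cos φ, sin φ) = (-3.8641, 6.6924)
cos θ_2 = (59.7194−4²−4²)/(2·4·4) = 0.8662; θ_2 = 29.9766° (elbow-up)
β = atan2(6.6924,-3.8641) = 120.0020°; ψ = atan2(1.9986,7.4649) = 14.9883°
θ_1 = β − ψ = 105.0137°
θ_3 = φ − θ_1 − θ_2 = 30.0097° (wrapped to (-180°,180°])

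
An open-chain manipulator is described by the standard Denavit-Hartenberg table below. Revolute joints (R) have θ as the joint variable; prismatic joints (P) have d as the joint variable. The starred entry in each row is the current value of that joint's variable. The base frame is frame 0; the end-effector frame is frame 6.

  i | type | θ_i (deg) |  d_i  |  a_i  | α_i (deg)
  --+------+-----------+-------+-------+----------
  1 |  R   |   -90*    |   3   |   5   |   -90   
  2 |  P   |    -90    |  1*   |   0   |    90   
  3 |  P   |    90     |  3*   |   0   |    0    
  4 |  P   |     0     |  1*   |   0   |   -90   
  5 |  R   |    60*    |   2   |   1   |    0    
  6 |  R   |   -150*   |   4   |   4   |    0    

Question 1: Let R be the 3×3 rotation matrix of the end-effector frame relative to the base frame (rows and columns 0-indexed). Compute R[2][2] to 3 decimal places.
End-effector z-axis (col 2 of R) = (0.0000,0.0000,-1.0000)
R[2][2] = -1.0000

-1.000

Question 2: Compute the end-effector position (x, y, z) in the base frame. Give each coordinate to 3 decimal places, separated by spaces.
after link 1: o_1 = (0.0000, -5.0000, 3.0000)
after link 2: o_2 = (1.0000, -5.0000, 3.0000)
after link 3: o_3 = (1.0000, -2.0000, 3.0000)
after link 4: o_4 = (1.0000, -1.0000, 3.0000)
after link 5: o_5 = (1.5000, -1.8660, 1.0000)
after link 6: o_6 = (1.5000, 2.1340, -3.0000)

1.500 2.134 -3.000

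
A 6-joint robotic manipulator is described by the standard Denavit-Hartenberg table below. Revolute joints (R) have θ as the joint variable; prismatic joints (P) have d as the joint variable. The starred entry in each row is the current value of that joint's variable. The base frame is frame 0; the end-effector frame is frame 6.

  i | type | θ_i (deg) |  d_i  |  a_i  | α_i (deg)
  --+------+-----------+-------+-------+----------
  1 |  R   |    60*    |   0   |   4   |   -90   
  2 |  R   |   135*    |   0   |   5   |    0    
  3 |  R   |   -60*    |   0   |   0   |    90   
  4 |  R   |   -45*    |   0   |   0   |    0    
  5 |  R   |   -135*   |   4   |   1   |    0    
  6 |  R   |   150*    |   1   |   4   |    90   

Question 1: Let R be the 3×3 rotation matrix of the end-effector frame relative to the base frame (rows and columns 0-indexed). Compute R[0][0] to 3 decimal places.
End-effector x-axis (col 0 of R) = (0.5451,-0.0559,-0.8365)
R[0][0] = 0.5451

0.545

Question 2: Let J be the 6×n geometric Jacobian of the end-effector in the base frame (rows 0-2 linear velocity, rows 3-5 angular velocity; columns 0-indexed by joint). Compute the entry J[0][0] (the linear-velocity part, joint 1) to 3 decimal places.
-4.137

axis z_0 = ẑ; lever o_n−o_0 = (4.6980,4.1371,-4.6216)
cross product → J_v[:, 0] = (-4.1371,4.6980,0.0000)
J_ω[:, 0] = z_0
entry J[0][0] = -4.1371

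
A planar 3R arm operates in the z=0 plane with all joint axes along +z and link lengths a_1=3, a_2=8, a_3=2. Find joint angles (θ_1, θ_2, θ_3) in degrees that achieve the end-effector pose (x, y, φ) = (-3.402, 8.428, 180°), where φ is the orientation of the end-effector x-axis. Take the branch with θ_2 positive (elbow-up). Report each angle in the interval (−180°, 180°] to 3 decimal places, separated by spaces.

29.997 90.004 59.999

wrist centre = target − a_3·(cos φ, sin φ) = (-1.4020, 8.4280)
cos θ_2 = (72.9968−3²−8²)/(2·3·8) = -0.0001; θ_2 = 90.0038° (elbow-up)
β = atan2(8.4280,-1.4020) = 99.4447°; ψ = atan2(8.0000,2.9995) = 69.4473°
θ_1 = β − ψ = 29.9974°
θ_3 = φ − θ_1 − θ_2 = 59.9988° (wrapped to (-180°,180°])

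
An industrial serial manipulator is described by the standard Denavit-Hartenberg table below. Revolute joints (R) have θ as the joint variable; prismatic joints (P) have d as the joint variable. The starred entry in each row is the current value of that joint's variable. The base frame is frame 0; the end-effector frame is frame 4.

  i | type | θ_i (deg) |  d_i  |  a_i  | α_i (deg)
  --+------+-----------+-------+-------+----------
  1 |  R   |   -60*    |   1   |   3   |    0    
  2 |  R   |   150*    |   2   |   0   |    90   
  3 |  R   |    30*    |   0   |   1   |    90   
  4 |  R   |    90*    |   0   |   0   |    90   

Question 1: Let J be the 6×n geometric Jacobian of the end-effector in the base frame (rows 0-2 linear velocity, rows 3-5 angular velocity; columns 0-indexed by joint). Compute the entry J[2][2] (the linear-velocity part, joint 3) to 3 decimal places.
axis z_2 = (1.0000,0.0000,0.0000); lever o_n−o_2 = (-0.0000,0.8660,0.5000)
cross product → J_v[:, 2] = (0.0000,-0.5000,0.8660)
J_ω[:, 2] = z_2
entry J[2][2] = 0.8660

0.866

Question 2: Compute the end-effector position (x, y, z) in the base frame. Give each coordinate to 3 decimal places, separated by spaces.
after link 1: o_1 = (1.5000, -2.5981, 1.0000)
after link 2: o_2 = (1.5000, -2.5981, 3.0000)
after link 3: o_3 = (1.5000, -1.7321, 3.5000)
after link 4: o_4 = (1.5000, -1.7321, 3.5000)

1.500 -1.732 3.500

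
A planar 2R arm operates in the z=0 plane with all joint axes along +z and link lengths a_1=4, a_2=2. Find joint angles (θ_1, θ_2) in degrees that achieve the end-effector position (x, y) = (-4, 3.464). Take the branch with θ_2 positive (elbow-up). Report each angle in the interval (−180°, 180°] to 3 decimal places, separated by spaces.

120.000 60.003

cos θ_2 = (27.9993−4²−2²)/(2·4·2) = 0.5000; θ_2 = 60.0029° (elbow-up)
β = atan2(3.4640,-4.0000) = 139.1074°; ψ = atan2(1.7321,4.9999) = 19.1074°
θ_1 = β − ψ = 120.0000°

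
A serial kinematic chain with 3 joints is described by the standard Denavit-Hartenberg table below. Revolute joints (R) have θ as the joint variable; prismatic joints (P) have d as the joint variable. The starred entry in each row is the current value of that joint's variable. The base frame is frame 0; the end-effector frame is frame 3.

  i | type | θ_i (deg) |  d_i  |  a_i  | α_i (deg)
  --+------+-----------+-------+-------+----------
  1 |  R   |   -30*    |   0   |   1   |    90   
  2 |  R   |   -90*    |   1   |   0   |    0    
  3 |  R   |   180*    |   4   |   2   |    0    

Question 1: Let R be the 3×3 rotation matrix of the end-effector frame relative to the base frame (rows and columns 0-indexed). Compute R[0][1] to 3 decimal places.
-0.866

End-effector y-axis (col 1 of R) = (-0.8660,0.5000,0.0000)
R[0][1] = -0.8660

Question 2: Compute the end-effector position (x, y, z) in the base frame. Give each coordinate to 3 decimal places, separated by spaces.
after link 1: o_1 = (0.8660, -0.5000, 0.0000)
after link 2: o_2 = (0.3660, -1.3660, 0.0000)
after link 3: o_3 = (-1.6340, -4.8301, 2.0000)

-1.634 -4.830 2.000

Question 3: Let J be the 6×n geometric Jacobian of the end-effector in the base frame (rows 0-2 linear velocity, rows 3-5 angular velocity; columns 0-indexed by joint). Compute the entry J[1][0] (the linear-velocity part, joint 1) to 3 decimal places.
axis z_0 = ẑ; lever o_n−o_0 = (-1.6340,-4.8301,2.0000)
cross product → J_v[:, 0] = (4.8301,-1.6340,0.0000)
J_ω[:, 0] = z_0
entry J[1][0] = -1.6340

-1.634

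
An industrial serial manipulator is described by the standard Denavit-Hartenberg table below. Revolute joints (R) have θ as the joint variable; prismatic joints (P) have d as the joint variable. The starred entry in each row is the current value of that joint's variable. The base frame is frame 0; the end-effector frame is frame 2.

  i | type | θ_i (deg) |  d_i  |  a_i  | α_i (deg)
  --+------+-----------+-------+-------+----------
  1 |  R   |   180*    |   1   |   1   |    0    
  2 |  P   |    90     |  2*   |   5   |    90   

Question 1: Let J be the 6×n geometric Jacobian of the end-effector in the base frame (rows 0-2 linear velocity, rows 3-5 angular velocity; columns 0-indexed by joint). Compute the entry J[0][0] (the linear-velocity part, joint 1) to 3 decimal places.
axis z_0 = ẑ; lever o_n−o_0 = (-1.0000,-5.0000,3.0000)
cross product → J_v[:, 0] = (5.0000,-1.0000,0.0000)
J_ω[:, 0] = z_0
entry J[0][0] = 5.0000

5.000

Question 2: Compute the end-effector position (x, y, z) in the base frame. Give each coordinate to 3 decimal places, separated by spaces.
after link 1: o_1 = (-1.0000, 0.0000, 1.0000)
after link 2: o_2 = (-1.0000, -5.0000, 3.0000)

-1.000 -5.000 3.000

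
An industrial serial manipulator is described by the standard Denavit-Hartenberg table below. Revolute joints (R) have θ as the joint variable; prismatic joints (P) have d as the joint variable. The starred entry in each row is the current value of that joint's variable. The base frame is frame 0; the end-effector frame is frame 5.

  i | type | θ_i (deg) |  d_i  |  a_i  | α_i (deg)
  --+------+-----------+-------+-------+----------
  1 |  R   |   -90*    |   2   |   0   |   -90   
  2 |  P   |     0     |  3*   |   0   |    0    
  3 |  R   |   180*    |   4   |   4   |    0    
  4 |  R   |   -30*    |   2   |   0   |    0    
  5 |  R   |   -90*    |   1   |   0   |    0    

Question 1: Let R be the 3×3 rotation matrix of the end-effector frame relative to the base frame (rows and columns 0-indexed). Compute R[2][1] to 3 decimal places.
-0.500

End-effector y-axis (col 1 of R) = (-0.0000,0.8660,-0.5000)
R[2][1] = -0.5000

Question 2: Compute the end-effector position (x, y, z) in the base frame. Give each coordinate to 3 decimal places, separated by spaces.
after link 1: o_1 = (0.0000, 0.0000, 2.0000)
after link 2: o_2 = (3.0000, 0.0000, 2.0000)
after link 3: o_3 = (7.0000, 4.0000, 2.0000)
after link 4: o_4 = (9.0000, 4.0000, 2.0000)
after link 5: o_5 = (10.0000, 4.0000, 2.0000)

10.000 4.000 2.000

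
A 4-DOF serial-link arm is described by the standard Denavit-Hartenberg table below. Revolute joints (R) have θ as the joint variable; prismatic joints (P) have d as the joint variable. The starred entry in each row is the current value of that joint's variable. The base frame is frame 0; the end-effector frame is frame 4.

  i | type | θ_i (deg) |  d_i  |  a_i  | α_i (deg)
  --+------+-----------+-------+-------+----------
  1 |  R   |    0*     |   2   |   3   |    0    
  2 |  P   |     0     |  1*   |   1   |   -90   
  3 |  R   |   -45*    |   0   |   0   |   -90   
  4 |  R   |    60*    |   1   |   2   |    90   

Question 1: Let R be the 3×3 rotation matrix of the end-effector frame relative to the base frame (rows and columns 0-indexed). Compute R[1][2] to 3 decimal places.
End-effector z-axis (col 2 of R) = (0.6124,0.5000,0.6124)
R[1][2] = 0.5000

0.500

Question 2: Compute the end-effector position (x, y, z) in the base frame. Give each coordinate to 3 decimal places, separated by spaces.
after link 1: o_1 = (3.0000, 0.0000, 2.0000)
after link 2: o_2 = (4.0000, 0.0000, 3.0000)
after link 3: o_3 = (4.0000, 0.0000, 3.0000)
after link 4: o_4 = (5.4142, -1.7321, 3.0000)

5.414 -1.732 3.000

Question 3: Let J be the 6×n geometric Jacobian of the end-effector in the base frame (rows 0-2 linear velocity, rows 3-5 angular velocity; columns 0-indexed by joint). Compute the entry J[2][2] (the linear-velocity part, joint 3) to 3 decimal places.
axis z_2 = (0.0000,1.0000,0.0000); lever o_n−o_2 = (1.4142,-1.7321,0.0000)
cross product → J_v[:, 2] = (0.0000,0.0000,-1.4142)
J_ω[:, 2] = z_2
entry J[2][2] = -1.4142

-1.414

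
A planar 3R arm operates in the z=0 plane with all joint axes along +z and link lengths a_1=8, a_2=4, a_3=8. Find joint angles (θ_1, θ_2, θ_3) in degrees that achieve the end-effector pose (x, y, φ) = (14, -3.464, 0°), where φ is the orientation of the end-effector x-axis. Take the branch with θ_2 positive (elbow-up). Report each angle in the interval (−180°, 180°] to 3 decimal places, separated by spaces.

wrist centre = target − a_3·(cos φ, sin φ) = (6.0000, -3.4640)
cos θ_2 = (47.9993−8²−4²)/(2·8·4) = -0.5000; θ_2 = 120.0007° (elbow-up)
β = atan2(-3.4640,6.0000) = -29.9993°; ψ = atan2(3.4641,6.0000) = 30.0000°
θ_1 = β − ψ = -59.9993°
θ_3 = φ − θ_1 − θ_2 = -60.0015° (wrapped to (-180°,180°])

-59.999 120.001 -60.001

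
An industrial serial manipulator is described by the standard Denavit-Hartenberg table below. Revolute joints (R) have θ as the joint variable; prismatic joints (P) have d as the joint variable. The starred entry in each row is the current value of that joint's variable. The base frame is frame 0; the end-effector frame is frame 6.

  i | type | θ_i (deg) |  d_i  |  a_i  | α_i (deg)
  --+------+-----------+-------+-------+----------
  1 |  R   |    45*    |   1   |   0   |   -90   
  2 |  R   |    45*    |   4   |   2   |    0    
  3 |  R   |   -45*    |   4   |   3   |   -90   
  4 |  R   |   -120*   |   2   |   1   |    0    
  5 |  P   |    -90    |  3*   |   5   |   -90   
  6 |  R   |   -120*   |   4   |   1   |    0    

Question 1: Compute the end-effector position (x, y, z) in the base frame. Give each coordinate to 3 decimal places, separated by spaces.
-8.530 5.726 -6.280

after link 1: o_1 = (0.0000, 0.0000, 1.0000)
after link 2: o_2 = (-1.8284, 3.8284, -0.4142)
after link 3: o_3 = (-2.5355, 8.7782, -0.4142)
after link 4: o_4 = (-3.5015, 9.0370, -2.4142)
after link 5: o_5 = (-4.7956, 4.2074, -5.4142)
after link 6: o_6 = (-8.5298, 5.7256, -6.2802)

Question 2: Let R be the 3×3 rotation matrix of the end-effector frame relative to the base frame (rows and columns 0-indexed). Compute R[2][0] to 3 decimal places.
End-effector x-axis (col 0 of R) = (0.1294,0.4830,-0.8660)
R[2][0] = -0.8660

-0.866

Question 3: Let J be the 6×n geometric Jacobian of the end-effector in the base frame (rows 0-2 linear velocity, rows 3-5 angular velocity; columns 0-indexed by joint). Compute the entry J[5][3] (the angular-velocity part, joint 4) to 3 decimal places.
axis z_3 = (-0.0000,0.0000,-1.0000); lever o_n−o_3 = (-5.9943,-3.0526,-5.8660)
cross product → J_v[:, 3] = (-3.0526,5.9943,0.0000)
J_ω[:, 3] = z_3
entry J[5][3] = -1.0000

-1.000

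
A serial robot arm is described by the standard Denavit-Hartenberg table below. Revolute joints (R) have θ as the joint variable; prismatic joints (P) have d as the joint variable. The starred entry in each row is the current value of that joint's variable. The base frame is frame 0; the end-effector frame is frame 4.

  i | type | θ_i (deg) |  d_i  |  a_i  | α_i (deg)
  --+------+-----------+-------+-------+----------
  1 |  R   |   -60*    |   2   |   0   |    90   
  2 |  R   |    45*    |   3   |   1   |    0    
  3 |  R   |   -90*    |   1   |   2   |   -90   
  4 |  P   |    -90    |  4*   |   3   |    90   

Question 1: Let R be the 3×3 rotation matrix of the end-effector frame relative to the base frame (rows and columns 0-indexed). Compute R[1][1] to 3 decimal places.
End-effector y-axis (col 1 of R) = (0.3536,-0.6124,0.7071)
R[1][1] = -0.6124

-0.612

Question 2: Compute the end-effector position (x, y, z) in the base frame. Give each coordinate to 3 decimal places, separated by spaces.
after link 1: o_1 = (0.0000, 0.0000, 2.0000)
after link 2: o_2 = (-2.2445, -2.1124, 2.7071)
after link 3: o_3 = (-2.4034, -3.8371, 1.2929)
after link 4: o_4 = (-3.5873, -7.7866, 4.1213)

-3.587 -7.787 4.121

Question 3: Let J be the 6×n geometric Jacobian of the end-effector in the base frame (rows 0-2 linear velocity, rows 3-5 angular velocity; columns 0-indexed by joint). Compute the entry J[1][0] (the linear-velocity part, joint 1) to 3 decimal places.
-3.587

axis z_0 = ẑ; lever o_n−o_0 = (-3.5873,-7.7866,4.1213)
cross product → J_v[:, 0] = (7.7866,-3.5873,0.0000)
J_ω[:, 0] = z_0
entry J[1][0] = -3.5873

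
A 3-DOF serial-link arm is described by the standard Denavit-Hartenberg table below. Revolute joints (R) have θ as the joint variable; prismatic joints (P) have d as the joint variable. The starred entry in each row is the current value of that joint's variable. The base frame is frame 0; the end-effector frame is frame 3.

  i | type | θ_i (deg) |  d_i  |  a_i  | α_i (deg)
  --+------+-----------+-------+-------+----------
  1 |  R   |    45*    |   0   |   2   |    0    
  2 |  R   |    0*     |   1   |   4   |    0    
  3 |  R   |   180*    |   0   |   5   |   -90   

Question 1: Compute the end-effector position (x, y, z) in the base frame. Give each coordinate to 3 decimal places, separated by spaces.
after link 1: o_1 = (1.4142, 1.4142, 0.0000)
after link 2: o_2 = (4.2426, 4.2426, 1.0000)
after link 3: o_3 = (0.7071, 0.7071, 1.0000)

0.707 0.707 1.000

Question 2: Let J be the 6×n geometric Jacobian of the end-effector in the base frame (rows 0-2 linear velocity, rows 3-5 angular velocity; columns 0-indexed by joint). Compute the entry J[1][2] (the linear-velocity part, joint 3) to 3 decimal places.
axis z_2 = (0.0000,0.0000,1.0000); lever o_n−o_2 = (-3.5355,-3.5355,0.0000)
cross product → J_v[:, 2] = (3.5355,-3.5355,0.0000)
J_ω[:, 2] = z_2
entry J[1][2] = -3.5355

-3.536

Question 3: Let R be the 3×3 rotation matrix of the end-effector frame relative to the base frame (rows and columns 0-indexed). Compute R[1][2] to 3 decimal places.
End-effector z-axis (col 2 of R) = (0.7071,-0.7071,0.0000)
R[1][2] = -0.7071

-0.707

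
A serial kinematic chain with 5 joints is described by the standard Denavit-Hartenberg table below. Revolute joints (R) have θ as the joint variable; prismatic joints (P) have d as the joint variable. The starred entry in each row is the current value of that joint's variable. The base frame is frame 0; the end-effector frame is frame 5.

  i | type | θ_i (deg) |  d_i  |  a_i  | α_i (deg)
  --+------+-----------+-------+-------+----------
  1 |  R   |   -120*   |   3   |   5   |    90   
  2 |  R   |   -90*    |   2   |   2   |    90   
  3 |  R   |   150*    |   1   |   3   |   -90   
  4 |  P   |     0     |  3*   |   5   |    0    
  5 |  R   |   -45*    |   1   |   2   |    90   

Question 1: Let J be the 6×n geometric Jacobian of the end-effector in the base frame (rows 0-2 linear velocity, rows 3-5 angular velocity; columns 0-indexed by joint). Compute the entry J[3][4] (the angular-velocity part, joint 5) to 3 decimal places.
axis z_4 = (0.7500,-0.4330,0.5000); lever o_n−o_4 = (0.8447,1.1453,1.7247)
cross product → J_v[:, 4] = (-1.3195,-0.8712,1.2247)
J_ω[:, 4] = z_4
entry J[3][4] = 0.7500

0.750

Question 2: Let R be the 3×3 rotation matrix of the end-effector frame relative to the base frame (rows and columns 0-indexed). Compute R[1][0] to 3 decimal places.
End-effector x-axis (col 0 of R) = (0.0474,0.7891,0.6124)
R[1][0] = 0.7891

0.789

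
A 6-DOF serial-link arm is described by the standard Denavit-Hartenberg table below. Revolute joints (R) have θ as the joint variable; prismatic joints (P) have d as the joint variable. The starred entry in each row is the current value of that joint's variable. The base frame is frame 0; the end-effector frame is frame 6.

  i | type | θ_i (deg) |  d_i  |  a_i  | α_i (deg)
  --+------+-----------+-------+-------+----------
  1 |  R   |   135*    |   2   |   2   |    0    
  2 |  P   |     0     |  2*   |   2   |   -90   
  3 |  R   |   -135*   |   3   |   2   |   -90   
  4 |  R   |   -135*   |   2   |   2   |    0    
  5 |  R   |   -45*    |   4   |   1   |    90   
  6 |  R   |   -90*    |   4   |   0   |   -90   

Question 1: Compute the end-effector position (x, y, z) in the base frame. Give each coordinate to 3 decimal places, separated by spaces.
after link 1: o_1 = (-1.4142, 1.4142, 2.0000)
after link 2: o_2 = (-2.8284, 2.8284, 4.0000)
after link 3: o_3 = (-3.9497, -0.2929, 5.4142)
after link 4: o_4 = (-6.6569, 0.4142, 5.8284)
after link 5: o_5 = (-9.1569, 2.9142, 7.9497)
after link 6: o_6 = (-6.3284, 5.7426, 7.9497)

-6.328 5.743 7.950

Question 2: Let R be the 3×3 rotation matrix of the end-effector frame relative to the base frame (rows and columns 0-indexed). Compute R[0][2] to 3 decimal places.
End-effector z-axis (col 2 of R) = (-0.5000,0.5000,-0.7071)
R[0][2] = -0.5000

-0.500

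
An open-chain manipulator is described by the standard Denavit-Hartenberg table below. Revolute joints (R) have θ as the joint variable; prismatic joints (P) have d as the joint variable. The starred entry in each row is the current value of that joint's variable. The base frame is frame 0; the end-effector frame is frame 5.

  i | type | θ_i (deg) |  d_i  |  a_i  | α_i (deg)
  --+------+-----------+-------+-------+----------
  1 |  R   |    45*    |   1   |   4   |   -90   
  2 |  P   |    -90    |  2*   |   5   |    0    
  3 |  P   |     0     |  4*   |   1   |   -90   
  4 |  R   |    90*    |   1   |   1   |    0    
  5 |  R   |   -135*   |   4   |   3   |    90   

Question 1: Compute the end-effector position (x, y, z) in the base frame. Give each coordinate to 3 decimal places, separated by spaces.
after link 1: o_1 = (2.8284, 2.8284, 1.0000)
after link 2: o_2 = (1.4142, 4.2426, 6.0000)
after link 3: o_3 = (-1.4142, 7.0711, 7.0000)
after link 4: o_4 = (0.0000, 7.0711, 7.0000)
after link 5: o_5 = (1.3284, 11.3995, 9.1213)

1.328 11.399 9.121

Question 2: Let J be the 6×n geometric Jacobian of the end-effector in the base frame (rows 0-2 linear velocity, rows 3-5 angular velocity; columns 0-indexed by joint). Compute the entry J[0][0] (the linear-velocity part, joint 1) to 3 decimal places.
-11.399

axis z_0 = ẑ; lever o_n−o_0 = (1.3284,11.3995,9.1213)
cross product → J_v[:, 0] = (-11.3995,1.3284,0.0000)
J_ω[:, 0] = z_0
entry J[0][0] = -11.3995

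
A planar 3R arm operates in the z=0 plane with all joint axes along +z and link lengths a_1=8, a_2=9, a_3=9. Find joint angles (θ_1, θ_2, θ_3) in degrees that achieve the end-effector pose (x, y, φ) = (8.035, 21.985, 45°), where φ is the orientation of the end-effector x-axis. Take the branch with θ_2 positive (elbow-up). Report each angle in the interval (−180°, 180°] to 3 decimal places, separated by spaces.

59.994 45.008 -60.002

wrist centre = target − a_3·(cos φ, sin φ) = (1.6710, 15.6210)
cos θ_2 = (246.8092−8²−9²)/(2·8·9) = 0.7070; θ_2 = 45.0080° (elbow-up)
β = atan2(15.6210,1.6710) = 83.8941°; ψ = atan2(6.3648,14.3631) = 23.9000°
θ_1 = β − ψ = 59.9941°
θ_3 = φ − θ_1 − θ_2 = -60.0020° (wrapped to (-180°,180°])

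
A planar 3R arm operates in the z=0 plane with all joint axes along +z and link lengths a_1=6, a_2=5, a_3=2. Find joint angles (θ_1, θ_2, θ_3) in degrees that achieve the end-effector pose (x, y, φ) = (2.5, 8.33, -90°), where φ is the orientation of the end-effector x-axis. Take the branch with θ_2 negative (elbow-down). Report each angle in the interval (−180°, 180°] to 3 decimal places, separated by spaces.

90.002 -30.005 -149.997

wrist centre = target − a_3·(cos φ, sin φ) = (2.5000, 10.3300)
cos θ_2 = (112.9589−6²−5²)/(2·6·5) = 0.8660; θ_2 = -30.0050° (elbow-down)
β = atan2(10.3300,2.5000) = 76.3952°; ψ = atan2(-2.5004,10.3299) = -13.6069°
θ_1 = β − ψ = 90.0021°
θ_3 = φ − θ_1 − θ_2 = -149.9971° (wrapped to (-180°,180°])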